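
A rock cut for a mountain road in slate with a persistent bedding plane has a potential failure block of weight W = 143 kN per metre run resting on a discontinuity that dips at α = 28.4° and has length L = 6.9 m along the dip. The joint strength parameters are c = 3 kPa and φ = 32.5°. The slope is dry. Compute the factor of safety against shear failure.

FS = 1.48

Resolving the block weight along and normal to the plane and applying the Mohr–Coulomb strength on the joint:
N' = W cosα = 143·cos28.4° = 125.8 kN/m
Driving force T = W sinα = 143·sin28.4° = 68.0 kN/m
Resisting force R = c·L + N'·tanφ = 3·6.9 + 125.8·tan32.5° = 20.7 + 80.1 = 100.8 kN/m
FS = R / T = 100.8 / 68.0 = 1.483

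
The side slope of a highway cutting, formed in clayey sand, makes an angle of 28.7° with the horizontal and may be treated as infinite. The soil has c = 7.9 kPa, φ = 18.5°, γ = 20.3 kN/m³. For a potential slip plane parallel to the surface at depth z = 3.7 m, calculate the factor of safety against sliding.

For an infinite slope with a slip plane parallel to the surface (no pore pressure): FS = [c + γz cos²β tanφ] / [γz sinβ cosβ].
γz = 20.3·3.7 = 75.11 kN/m²
Numerator = 7.9 + 75.11·cos²28.7°·tan18.5° = 7.9 + 75.11·0.7694·0.3346 = 27.236 kPa
Denominator = 75.11·sin28.7°·cos28.7° = 75.11·0.4802·0.8771 = 31.638 kPa
FS = 27.236 / 31.638 = 0.861

FS = 0.86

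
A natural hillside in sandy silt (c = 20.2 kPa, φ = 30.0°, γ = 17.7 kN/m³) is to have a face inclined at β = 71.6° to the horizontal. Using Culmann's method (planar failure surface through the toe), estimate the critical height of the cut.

Culmann's analysis gives the critical failure plane at α_cr = (β + φ)/2 = (71.6 + 30.0)/2 = 50.8°, and the critical height
H_c = (4c/γ) · sinβ cosφ / [1 − cos(β − φ)]
    = (4·20.2/17.7) · sin71.6°·cos30.0° / [1 − cos(41.6°)]
    = 4.565 · 0.9489·0.8660 / [1 − 0.7478]
    = 4.565 · 0.8218 / 0.2522
    = 14.87 m

H_c = 14.87 m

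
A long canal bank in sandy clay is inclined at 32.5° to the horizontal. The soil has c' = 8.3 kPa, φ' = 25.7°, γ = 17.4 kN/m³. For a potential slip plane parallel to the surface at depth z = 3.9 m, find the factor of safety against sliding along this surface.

For an infinite slope with a slip plane parallel to the surface (no pore pressure): FS = [c' + γz cos²β tanφ'] / [γz sinβ cosβ].
γz = 17.4·3.9 = 67.86 kN/m²
Numerator = 8.3 + 67.86·cos²32.5°·tan25.7° = 8.3 + 67.86·0.7113·0.4813 = 31.531 kPa
Denominator = 67.86·sin32.5°·cos32.5° = 67.86·0.5373·0.8434 = 30.751 kPa
FS = 31.531 / 30.751 = 1.025

FS = 1.03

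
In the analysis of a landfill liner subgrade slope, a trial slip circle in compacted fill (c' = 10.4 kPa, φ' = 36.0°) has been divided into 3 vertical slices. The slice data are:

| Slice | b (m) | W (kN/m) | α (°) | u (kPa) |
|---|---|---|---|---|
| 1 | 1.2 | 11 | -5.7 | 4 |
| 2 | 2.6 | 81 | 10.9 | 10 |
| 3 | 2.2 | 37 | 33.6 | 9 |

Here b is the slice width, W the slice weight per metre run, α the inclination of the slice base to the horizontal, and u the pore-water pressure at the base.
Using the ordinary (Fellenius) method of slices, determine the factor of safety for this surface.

Ordinary method of slices: FS = Σ[c'·Δl_i + (W_i cosα_i − u_i·Δl_i)·tanφ'] / Σ W_i sinα_i, with Δl_i = b_i / cosα_i.
Slice 1: Δl = 1.2/cos(-5.7°) = 1.206 m; N'_1 = 11·cos(-5.7°) − 4·1.206 = 6.1; c'Δl = 12.54; W sinα = -1.1
Slice 2: Δl = 2.6/cos10.9° = 2.648 m; N'_2 = 81·cos10.9° − 10·2.648 = 53.1; c'Δl = 27.54; W sinα = 15.3
Slice 3: Δl = 2.2/cos33.6° = 2.641 m; N'_3 = 37·cos33.6° − 9·2.641 = 7.0; c'Δl = 27.47; W sinα = 20.5
Σc'Δl = 67.5 kN/m; ΣN' = 66.2 kN/m; ΣW sinα = 34.7 kN/m
Resisting = 67.5 + 66.2·tan36.0° = 67.5 + 48.1 = 115.7 kN/m
FS = 115.7 / 34.7 = 3.333

FS = 3.33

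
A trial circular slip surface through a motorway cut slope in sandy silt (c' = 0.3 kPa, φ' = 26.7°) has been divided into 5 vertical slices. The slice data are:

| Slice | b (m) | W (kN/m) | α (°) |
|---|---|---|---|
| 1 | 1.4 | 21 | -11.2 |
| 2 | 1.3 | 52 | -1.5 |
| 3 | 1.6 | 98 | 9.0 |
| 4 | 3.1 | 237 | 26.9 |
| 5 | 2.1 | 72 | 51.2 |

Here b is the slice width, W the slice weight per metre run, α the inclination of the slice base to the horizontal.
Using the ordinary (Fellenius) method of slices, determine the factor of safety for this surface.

Ordinary method of slices: FS = Σ[c'·Δl_i + (W_i cosα_i)·tanφ'] / Σ W_i sinα_i, with Δl_i = b_i / cosα_i.
Slice 1: Δl = 1.4/cos(-11.2°) = 1.427 m; N'_1 = 21·cos(-11.2°) = 20.6; c'Δl = 0.43; W sinα = -4.1
Slice 2: Δl = 1.3/cos(-1.5°) = 1.300 m; N'_2 = 52·cos(-1.5°) = 52.0; c'Δl = 0.39; W sinα = -1.4
Slice 3: Δl = 1.6/cos9.0° = 1.620 m; N'_3 = 98·cos9.0° = 96.8; c'Δl = 0.49; W sinα = 15.3
Slice 4: Δl = 3.1/cos26.9° = 3.476 m; N'_4 = 237·cos26.9° = 211.4; c'Δl = 1.04; W sinα = 107.2
Slice 5: Δl = 2.1/cos51.2° = 3.351 m; N'_5 = 72·cos51.2° = 45.1; c'Δl = 1.01; W sinα = 56.1
Σc'Δl = 3.4 kN/m; ΣN' = 425.8 kN/m; ΣW sinα = 173.2 kN/m
Resisting = 3.4 + 425.8·tan26.7° = 3.4 + 214.2 = 217.5 kN/m
FS = 217.5 / 173.2 = 1.256

FS = 1.26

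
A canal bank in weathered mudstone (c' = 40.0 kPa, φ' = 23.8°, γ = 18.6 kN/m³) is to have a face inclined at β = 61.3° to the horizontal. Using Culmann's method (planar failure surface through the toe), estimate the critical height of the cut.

Culmann's analysis gives the critical failure plane at α_cr = (β + φ')/2 = (61.3 + 23.8)/2 = 42.5°, and the critical height
H_c = (4c'/γ) · sinβ cosφ' / [1 − cos(β − φ')]
    = (4·40.0/18.6) · sin61.3°·cos23.8° / [1 − cos(37.5°)]
    = 8.602 · 0.8771·0.9150 / [1 − 0.7934]
    = 8.602 · 0.8026 / 0.2066
    = 33.41 m

H_c = 33.41 m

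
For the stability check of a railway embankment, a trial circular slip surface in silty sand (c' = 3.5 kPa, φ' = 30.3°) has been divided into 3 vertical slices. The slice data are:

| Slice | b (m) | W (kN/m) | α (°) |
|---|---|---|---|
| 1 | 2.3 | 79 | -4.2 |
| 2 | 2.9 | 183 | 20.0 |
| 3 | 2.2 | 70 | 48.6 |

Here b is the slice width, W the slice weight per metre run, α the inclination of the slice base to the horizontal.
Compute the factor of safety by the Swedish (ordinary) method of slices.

Ordinary method of slices: FS = Σ[c'·Δl_i + (W_i cosα_i)·tanφ'] / Σ W_i sinα_i, with Δl_i = b_i / cosα_i.
Slice 1: Δl = 2.3/cos(-4.2°) = 2.306 m; N'_1 = 79·cos(-4.2°) = 78.8; c'Δl = 8.07; W sinα = -5.8
Slice 2: Δl = 2.9/cos20.0° = 3.086 m; N'_2 = 183·cos20.0° = 172.0; c'Δl = 10.80; W sinα = 62.6
Slice 3: Δl = 2.2/cos48.6° = 3.327 m; N'_3 = 70·cos48.6° = 46.3; c'Δl = 11.64; W sinα = 52.5
Σc'Δl = 30.5 kN/m; ΣN' = 297.0 kN/m; ΣW sinα = 109.3 kN/m
Resisting = 30.5 + 297.0·tan30.3° = 30.5 + 173.6 = 204.1 kN/m
FS = 204.1 / 109.3 = 1.867

FS = 1.87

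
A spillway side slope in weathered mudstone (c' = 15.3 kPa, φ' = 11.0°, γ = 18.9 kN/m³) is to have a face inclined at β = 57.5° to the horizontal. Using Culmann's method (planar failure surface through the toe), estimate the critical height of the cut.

Culmann's analysis gives the critical failure plane at α_cr = (β + φ')/2 = (57.5 + 11.0)/2 = 34.2°, and the critical height
H_c = (4c'/γ) · sinβ cosφ' / [1 − cos(β − φ')]
    = (4·15.3/18.9) · sin57.5°·cos11.0° / [1 − cos(46.5°)]
    = 3.238 · 0.8434·0.9816 / [1 − 0.6884]
    = 3.238 · 0.8279 / 0.3116
    = 8.60 m

H_c = 8.60 m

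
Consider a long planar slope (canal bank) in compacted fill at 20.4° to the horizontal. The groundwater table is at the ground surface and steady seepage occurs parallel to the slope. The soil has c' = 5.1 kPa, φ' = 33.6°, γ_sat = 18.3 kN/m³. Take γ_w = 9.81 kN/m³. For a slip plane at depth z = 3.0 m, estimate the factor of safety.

FS = 1.11

With seepage parallel to the slope and the water table at the surface, the effective normal stress on the slip plane uses the buoyant unit weight γ' = γ_sat − γ_w while the driving shear stress uses γ_sat:
FS = [c' + γ' z cos²β tanφ'] / [γ_sat z sinβ cosβ]
γ' = 18.3 − 9.81 = 8.49 kN/m³
Numerator = 5.1 + 8.49·3.0·cos²20.4°·tan33.6° = 5.1 + 8.49·3.0·0.8785·0.6644 = 19.966 kPa
Denominator = 18.3·3.0·sin20.4°·cos20.4° = 18.3·3.0·0.3486·0.9373 = 17.936 kPa
FS = 19.966 / 17.936 = 1.113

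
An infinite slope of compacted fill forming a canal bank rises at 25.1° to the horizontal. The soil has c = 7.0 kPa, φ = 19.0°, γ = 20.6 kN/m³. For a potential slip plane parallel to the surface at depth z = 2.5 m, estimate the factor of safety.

For an infinite slope with a slip plane parallel to the surface (no pore pressure): FS = [c + γz cos²β tanφ] / [γz sinβ cosβ].
γz = 20.6·2.5 = 51.50 kN/m²
Numerator = 7.0 + 51.50·cos²25.1°·tan19.0° = 7.0 + 51.50·0.8201·0.3443 = 21.542 kPa
Denominator = 51.50·sin25.1°·cos25.1° = 51.50·0.4242·0.9056 = 19.783 kPa
FS = 21.542 / 19.783 = 1.089

FS = 1.09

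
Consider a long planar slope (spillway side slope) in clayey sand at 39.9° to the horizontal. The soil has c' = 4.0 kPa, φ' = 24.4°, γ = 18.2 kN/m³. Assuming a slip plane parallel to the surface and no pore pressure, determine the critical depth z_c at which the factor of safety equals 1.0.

z_c = 0.98 m

Setting FS = 1.00 in FS = [c' + γz cos²β tanφ'] / [γz sinβ cosβ] and solving for z:
z = c' / [γ cosβ (FS·sinβ − cosβ·tanφ')]
  = 4.0 / [18.2·cos39.9°·(1.00·sin39.9° − cos39.9°·tan24.4°)]
  = 4.0 / [18.2·0.7672·(1.00·0.6414 − 0.7672·0.4536)]
  = 4.0 / 4.0972 = 0.976 m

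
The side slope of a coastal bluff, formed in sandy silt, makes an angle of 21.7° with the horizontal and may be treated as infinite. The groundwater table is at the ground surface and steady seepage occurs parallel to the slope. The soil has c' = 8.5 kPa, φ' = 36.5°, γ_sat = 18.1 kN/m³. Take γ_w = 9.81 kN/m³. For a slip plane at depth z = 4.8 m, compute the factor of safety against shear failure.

With seepage parallel to the slope and the water table at the surface, the effective normal stress on the slip plane uses the buoyant unit weight γ' = γ_sat − γ_w while the driving shear stress uses γ_sat:
FS = [c' + γ' z cos²β tanφ'] / [γ_sat z sinβ cosβ]
γ' = 18.1 − 9.81 = 8.29 kN/m³
Numerator = 8.5 + 8.29·4.8·cos²21.7°·tan36.5° = 8.5 + 8.29·4.8·0.8633·0.7400 = 33.919 kPa
Denominator = 18.1·4.8·sin21.7°·cos21.7° = 18.1·4.8·0.3697·0.9291 = 29.847 kPa
FS = 33.919 / 29.847 = 1.136

FS = 1.14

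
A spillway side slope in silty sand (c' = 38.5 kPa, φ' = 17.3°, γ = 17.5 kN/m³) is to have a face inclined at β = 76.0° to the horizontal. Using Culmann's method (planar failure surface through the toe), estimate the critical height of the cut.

H_c = 16.97 m

Culmann's analysis gives the critical failure plane at α_cr = (β + φ')/2 = (76.0 + 17.3)/2 = 46.6°, and the critical height
H_c = (4c'/γ) · sinβ cosφ' / [1 − cos(β − φ')]
    = (4·38.5/17.5) · sin76.0°·cos17.3° / [1 − cos(58.7°)]
    = 8.800 · 0.9703·0.9548 / [1 − 0.5195]
    = 8.800 · 0.9264 / 0.4805
    = 16.97 m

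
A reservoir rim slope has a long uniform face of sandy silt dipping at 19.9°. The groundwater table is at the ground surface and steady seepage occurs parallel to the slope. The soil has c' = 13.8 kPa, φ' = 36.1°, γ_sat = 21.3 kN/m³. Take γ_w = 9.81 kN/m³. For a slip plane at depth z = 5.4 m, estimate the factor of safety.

FS = 1.46

With seepage parallel to the slope and the water table at the surface, the effective normal stress on the slip plane uses the buoyant unit weight γ' = γ_sat − γ_w while the driving shear stress uses γ_sat:
FS = [c' + γ' z cos²β tanφ'] / [γ_sat z sinβ cosβ]
γ' = 21.3 − 9.81 = 11.49 kN/m³
Numerator = 13.8 + 11.49·5.4·cos²19.9°·tan36.1° = 13.8 + 11.49·5.4·0.8841·0.7292 = 53.803 kPa
Denominator = 21.3·5.4·sin19.9°·cos19.9° = 21.3·5.4·0.3404·0.9403 = 36.813 kPa
FS = 53.803 / 36.813 = 1.462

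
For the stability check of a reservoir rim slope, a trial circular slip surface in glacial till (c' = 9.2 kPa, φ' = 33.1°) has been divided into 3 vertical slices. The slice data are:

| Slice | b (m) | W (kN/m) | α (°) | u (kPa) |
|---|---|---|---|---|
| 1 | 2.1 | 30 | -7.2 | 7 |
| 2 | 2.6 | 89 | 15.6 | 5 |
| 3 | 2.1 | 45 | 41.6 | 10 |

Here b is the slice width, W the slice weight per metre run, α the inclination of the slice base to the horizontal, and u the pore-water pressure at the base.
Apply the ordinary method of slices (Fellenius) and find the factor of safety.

FS = 2.61

Ordinary method of slices: FS = Σ[c'·Δl_i + (W_i cosα_i − u_i·Δl_i)·tanφ'] / Σ W_i sinα_i, with Δl_i = b_i / cosα_i.
Slice 1: Δl = 2.1/cos(-7.2°) = 2.117 m; N'_1 = 30·cos(-7.2°) − 7·2.117 = 14.9; c'Δl = 19.47; W sinα = -3.8
Slice 2: Δl = 2.6/cos15.6° = 2.699 m; N'_2 = 89·cos15.6° − 5·2.699 = 72.2; c'Δl = 24.83; W sinα = 23.9
Slice 3: Δl = 2.1/cos41.6° = 2.808 m; N'_3 = 45·cos41.6° − 10·2.808 = 5.6; c'Δl = 25.84; W sinα = 29.9
Σc'Δl = 70.1 kN/m; ΣN' = 92.7 kN/m; ΣW sinα = 50.1 kN/m
Resisting = 70.1 + 92.7·tan33.1° = 70.1 + 60.5 = 130.6 kN/m
FS = 130.6 / 50.1 = 2.609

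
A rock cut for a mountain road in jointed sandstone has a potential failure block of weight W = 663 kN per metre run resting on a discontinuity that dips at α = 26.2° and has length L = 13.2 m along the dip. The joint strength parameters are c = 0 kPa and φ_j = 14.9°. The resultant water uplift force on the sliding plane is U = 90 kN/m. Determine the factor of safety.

FS = 0.46

Resolving the block weight along and normal to the plane and applying the Mohr–Coulomb strength on the joint:
N' = W cosα − U = 663·cos26.2° − 90 = 504.9 kN/m
Driving force T = W sinα = 663·sin26.2° = 292.7 kN/m
Resisting force R = c·L + N'·tanφ_j = 0·13.2 + 504.9·tan14.9° = 0.0 + 134.3 = 134.3 kN/m
FS = R / T = 134.3 / 292.7 = 0.459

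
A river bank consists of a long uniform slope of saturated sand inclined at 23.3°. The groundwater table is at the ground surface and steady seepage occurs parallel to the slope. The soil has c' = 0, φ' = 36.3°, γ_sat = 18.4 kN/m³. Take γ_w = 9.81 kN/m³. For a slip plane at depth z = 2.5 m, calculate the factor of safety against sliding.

With seepage parallel to the slope and the water table at the surface, the effective normal stress on the slip plane uses the buoyant unit weight γ' = γ_sat − γ_w while the driving shear stress uses γ_sat:
FS = [c' + γ' z cos²β tanφ'] / [γ_sat z sinβ cosβ]
(For c' = 0 this reduces to FS = (γ'/γ_sat)·tanφ'/tanβ.)
γ' = 18.4 − 9.81 = 8.59 kN/m³
Numerator = 0.0 + 8.59·2.5·cos²23.3°·tan36.3° = 0.0 + 8.59·2.5·0.8435·0.7346 = 13.307 kPa
Denominator = 18.4·2.5·sin23.3°·cos23.3° = 18.4·2.5·0.3955·0.9184 = 16.711 kPa
FS = 13.307 / 16.711 = 0.796

FS = 0.80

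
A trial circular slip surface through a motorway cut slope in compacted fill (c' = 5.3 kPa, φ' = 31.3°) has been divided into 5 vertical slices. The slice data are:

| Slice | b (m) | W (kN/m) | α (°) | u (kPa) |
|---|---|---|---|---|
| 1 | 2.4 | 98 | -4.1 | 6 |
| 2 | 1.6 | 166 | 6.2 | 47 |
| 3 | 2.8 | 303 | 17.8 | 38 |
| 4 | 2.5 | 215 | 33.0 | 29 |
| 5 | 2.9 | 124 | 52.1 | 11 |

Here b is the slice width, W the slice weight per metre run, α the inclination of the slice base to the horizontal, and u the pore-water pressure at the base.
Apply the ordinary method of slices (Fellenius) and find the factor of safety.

FS = 1.14

Ordinary method of slices: FS = Σ[c'·Δl_i + (W_i cosα_i − u_i·Δl_i)·tanφ'] / Σ W_i sinα_i, with Δl_i = b_i / cosα_i.
Slice 1: Δl = 2.4/cos(-4.1°) = 2.406 m; N'_1 = 98·cos(-4.1°) − 6·2.406 = 83.3; c'Δl = 12.75; W sinα = -7.0
Slice 2: Δl = 1.6/cos6.2° = 1.609 m; N'_2 = 166·cos6.2° − 47·1.609 = 89.4; c'Δl = 8.53; W sinα = 17.9
Slice 3: Δl = 2.8/cos17.8° = 2.941 m; N'_3 = 303·cos17.8° − 38·2.941 = 176.7; c'Δl = 15.59; W sinα = 92.6
Slice 4: Δl = 2.5/cos33.0° = 2.981 m; N'_4 = 215·cos33.0° − 29·2.981 = 93.9; c'Δl = 15.80; W sinα = 117.1
Slice 5: Δl = 2.9/cos52.1° = 4.721 m; N'_5 = 124·cos52.1° − 11·4.721 = 24.2; c'Δl = 25.02; W sinα = 97.8
Σc'Δl = 77.7 kN/m; ΣN' = 467.6 kN/m; ΣW sinα = 318.5 kN/m
Resisting = 77.7 + 467.6·tan31.3° = 77.7 + 284.3 = 362.0 kN/m
FS = 362.0 / 318.5 = 1.137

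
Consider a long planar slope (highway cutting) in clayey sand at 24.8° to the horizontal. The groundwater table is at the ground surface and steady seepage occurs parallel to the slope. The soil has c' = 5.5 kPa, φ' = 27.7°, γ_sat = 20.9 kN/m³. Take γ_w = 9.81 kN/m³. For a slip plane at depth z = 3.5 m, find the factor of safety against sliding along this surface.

With seepage parallel to the slope and the water table at the surface, the effective normal stress on the slip plane uses the buoyant unit weight γ' = γ_sat − γ_w while the driving shear stress uses γ_sat:
FS = [c' + γ' z cos²β tanφ'] / [γ_sat z sinβ cosβ]
γ' = 20.9 − 9.81 = 11.09 kN/m³
Numerator = 5.5 + 11.09·3.5·cos²24.8°·tan27.7° = 5.5 + 11.09·3.5·0.8241·0.5250 = 22.293 kPa
Denominator = 20.9·3.5·sin24.8°·cos24.8° = 20.9·3.5·0.4195·0.9078 = 27.853 kPa
FS = 22.293 / 27.853 = 0.800

FS = 0.80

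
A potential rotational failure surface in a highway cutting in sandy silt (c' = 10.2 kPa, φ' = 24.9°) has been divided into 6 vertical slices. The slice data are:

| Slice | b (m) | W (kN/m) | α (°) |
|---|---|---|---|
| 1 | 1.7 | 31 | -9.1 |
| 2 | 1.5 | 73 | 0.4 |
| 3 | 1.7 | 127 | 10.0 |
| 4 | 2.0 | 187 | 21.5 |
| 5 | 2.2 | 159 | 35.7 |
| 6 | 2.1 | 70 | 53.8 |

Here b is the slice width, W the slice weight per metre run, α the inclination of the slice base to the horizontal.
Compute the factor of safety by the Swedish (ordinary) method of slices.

FS = 1.71

Ordinary method of slices: FS = Σ[c'·Δl_i + (W_i cosα_i)·tanφ'] / Σ W_i sinα_i, with Δl_i = b_i / cosα_i.
Slice 1: Δl = 1.7/cos(-9.1°) = 1.722 m; N'_1 = 31·cos(-9.1°) = 30.6; c'Δl = 17.56; W sinα = -4.9
Slice 2: Δl = 1.5/cos0.4° = 1.500 m; N'_2 = 73·cos0.4° = 73.0; c'Δl = 15.30; W sinα = 0.5
Slice 3: Δl = 1.7/cos10.0° = 1.726 m; N'_3 = 127·cos10.0° = 125.1; c'Δl = 17.61; W sinα = 22.1
Slice 4: Δl = 2.0/cos21.5° = 2.150 m; N'_4 = 187·cos21.5° = 174.0; c'Δl = 21.93; W sinα = 68.5
Slice 5: Δl = 2.2/cos35.7° = 2.709 m; N'_5 = 159·cos35.7° = 129.1; c'Δl = 27.63; W sinα = 92.8
Slice 6: Δl = 2.1/cos53.8° = 3.556 m; N'_6 = 70·cos53.8° = 41.3; c'Δl = 36.27; W sinα = 56.5
Σc'Δl = 136.3 kN/m; ΣN' = 573.1 kN/m; ΣW sinα = 235.5 kN/m
Resisting = 136.3 + 573.1·tan24.9° = 136.3 + 266.0 = 402.3 kN/m
FS = 402.3 / 235.5 = 1.709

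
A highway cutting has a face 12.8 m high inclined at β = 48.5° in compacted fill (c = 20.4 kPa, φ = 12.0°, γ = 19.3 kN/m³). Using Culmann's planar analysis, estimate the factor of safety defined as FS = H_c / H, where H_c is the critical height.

FS = 1.23

H_c = (4c/γ) · sinβ cosφ / [1 − cos(β − φ)]
    = (4·20.4/19.3) · sin48.5°·cos12.0° / [1 − cos36.5°]
    = 4.228 · 0.7326 / 0.1961 = 15.79 m
FS = H_c / H = 15.79 / 12.8 = 1.234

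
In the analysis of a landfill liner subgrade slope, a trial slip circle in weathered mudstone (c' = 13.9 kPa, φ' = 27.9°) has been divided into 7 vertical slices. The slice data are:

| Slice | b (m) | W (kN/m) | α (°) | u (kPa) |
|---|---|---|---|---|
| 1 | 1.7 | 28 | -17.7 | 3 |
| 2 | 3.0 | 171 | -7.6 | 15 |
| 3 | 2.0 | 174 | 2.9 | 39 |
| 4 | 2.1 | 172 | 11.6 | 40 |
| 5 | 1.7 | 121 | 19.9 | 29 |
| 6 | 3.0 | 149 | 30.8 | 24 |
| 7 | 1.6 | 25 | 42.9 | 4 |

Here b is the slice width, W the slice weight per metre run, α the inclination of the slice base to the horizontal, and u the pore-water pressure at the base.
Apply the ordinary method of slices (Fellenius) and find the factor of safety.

Ordinary method of slices: FS = Σ[c'·Δl_i + (W_i cosα_i − u_i·Δl_i)·tanφ'] / Σ W_i sinα_i, with Δl_i = b_i / cosα_i.
Slice 1: Δl = 1.7/cos(-17.7°) = 1.784 m; N'_1 = 28·cos(-17.7°) − 3·1.784 = 21.3; c'Δl = 24.80; W sinα = -8.5
Slice 2: Δl = 3.0/cos(-7.6°) = 3.027 m; N'_2 = 171·cos(-7.6°) − 15·3.027 = 124.1; c'Δl = 42.07; W sinα = -22.6
Slice 3: Δl = 2.0/cos2.9° = 2.003 m; N'_3 = 174·cos2.9° − 39·2.003 = 95.7; c'Δl = 27.84; W sinα = 8.8
Slice 4: Δl = 2.1/cos11.6° = 2.144 m; N'_4 = 172·cos11.6° − 40·2.144 = 82.7; c'Δl = 29.80; W sinα = 34.6
Slice 5: Δl = 1.7/cos19.9° = 1.808 m; N'_5 = 121·cos19.9° − 29·1.808 = 61.3; c'Δl = 25.13; W sinα = 41.2
Slice 6: Δl = 3.0/cos30.8° = 3.493 m; N'_6 = 149·cos30.8° − 24·3.493 = 44.2; c'Δl = 48.55; W sinα = 76.3
Slice 7: Δl = 1.6/cos42.9° = 2.184 m; N'_7 = 25·cos42.9° − 4·2.184 = 9.6; c'Δl = 30.36; W sinα = 17.0
Σc'Δl = 228.5 kN/m; ΣN' = 438.9 kN/m; ΣW sinα = 146.8 kN/m
Resisting = 228.5 + 438.9·tan27.9° = 228.5 + 232.4 = 460.9 kN/m
FS = 460.9 / 146.8 = 3.141

FS = 3.14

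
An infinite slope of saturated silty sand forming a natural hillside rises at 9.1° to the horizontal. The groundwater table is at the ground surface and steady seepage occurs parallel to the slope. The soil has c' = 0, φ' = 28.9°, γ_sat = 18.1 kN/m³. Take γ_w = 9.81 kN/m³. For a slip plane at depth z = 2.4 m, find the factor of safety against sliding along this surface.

FS = 1.58

With seepage parallel to the slope and the water table at the surface, the effective normal stress on the slip plane uses the buoyant unit weight γ' = γ_sat − γ_w while the driving shear stress uses γ_sat:
FS = [c' + γ' z cos²β tanφ'] / [γ_sat z sinβ cosβ]
(For c' = 0 this reduces to FS = (γ'/γ_sat)·tanφ'/tanβ.)
γ' = 18.1 − 9.81 = 8.29 kN/m³
Numerator = 0.0 + 8.29·2.4·cos²9.1°·tan28.9° = 0.0 + 8.29·2.4·0.9750·0.5520 = 10.708 kPa
Denominator = 18.1·2.4·sin9.1°·cos9.1° = 18.1·2.4·0.1582·0.9874 = 6.784 kPa
FS = 10.708 / 6.784 = 1.579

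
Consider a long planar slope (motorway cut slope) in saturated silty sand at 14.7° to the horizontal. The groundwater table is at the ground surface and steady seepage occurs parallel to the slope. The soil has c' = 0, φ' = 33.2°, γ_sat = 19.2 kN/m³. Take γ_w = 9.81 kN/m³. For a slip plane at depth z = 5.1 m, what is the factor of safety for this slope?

FS = 1.22

With seepage parallel to the slope and the water table at the surface, the effective normal stress on the slip plane uses the buoyant unit weight γ' = γ_sat − γ_w while the driving shear stress uses γ_sat:
FS = [c' + γ' z cos²β tanφ'] / [γ_sat z sinβ cosβ]
(For c' = 0 this reduces to FS = (γ'/γ_sat)·tanφ'/tanβ.)
γ' = 19.2 − 9.81 = 9.39 kN/m³
Numerator = 0.0 + 9.39·5.1·cos²14.7°·tan33.2° = 0.0 + 9.39·5.1·0.9356·0.6544 = 29.320 kPa
Denominator = 19.2·5.1·sin14.7°·cos14.7° = 19.2·5.1·0.2538·0.9673 = 24.035 kPa
FS = 29.320 / 24.035 = 1.220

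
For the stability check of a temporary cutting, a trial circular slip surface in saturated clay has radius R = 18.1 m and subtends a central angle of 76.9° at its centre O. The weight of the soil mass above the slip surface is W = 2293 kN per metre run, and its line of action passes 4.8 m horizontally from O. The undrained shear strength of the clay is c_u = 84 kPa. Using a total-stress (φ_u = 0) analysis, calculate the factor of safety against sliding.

FS = 3.36

Taking moments about the centre O, the resisting moment is provided by the undrained shear strength acting along the arc:
Arc length L_a = R·θ = 18.1·(76.9°·π/180) = 18.1·1.3422 = 24.29 m
M_R = c_u·L_a·R = 84·24.29·18.1 = 36935.2 kN·m/m
M_D = W·d = 2293·4.8 = 11006.4 kN·m/m
FS = M_R / M_D = 36935.2 / 11006.4 = 3.356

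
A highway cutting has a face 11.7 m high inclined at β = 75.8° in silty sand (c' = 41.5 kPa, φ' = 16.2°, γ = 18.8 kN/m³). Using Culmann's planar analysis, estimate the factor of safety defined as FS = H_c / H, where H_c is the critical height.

H_c = (4c'/γ) · sinβ cosφ' / [1 − cos(β − φ')]
    = (4·41.5/18.8) · sin75.8°·cos16.2° / [1 − cos59.6°]
    = 8.830 · 0.9310 / 0.4940 = 16.64 m
FS = H_c / H = 16.64 / 11.7 = 1.422

FS = 1.42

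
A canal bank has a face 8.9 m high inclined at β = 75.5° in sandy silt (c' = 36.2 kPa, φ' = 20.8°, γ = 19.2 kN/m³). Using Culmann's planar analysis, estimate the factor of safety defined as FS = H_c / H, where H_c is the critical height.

H_c = (4c'/γ) · sinβ cosφ' / [1 − cos(β − φ')]
    = (4·36.2/19.2) · sin75.5°·cos20.8° / [1 − cos54.7°]
    = 7.542 · 0.9050 / 0.4221 = 16.17 m
FS = H_c / H = 16.17 / 8.9 = 1.817

FS = 1.82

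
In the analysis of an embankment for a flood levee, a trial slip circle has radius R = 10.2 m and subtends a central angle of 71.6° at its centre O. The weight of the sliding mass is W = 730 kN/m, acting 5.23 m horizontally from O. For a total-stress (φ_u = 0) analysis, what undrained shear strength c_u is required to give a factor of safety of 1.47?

c_u = 43.2 kPa

FS = c_u·L_a·R / (W·d), so c_u = FS·W·d / (L_a·R).
Arc length L_a = R·θ = 10.2·(71.6°·π/180) = 10.2·1.2497 = 12.75 m
c_u = 1.47·730·5.23 / (12.75·10.2) = 5612.3 / 130.01 = 43.17 kPa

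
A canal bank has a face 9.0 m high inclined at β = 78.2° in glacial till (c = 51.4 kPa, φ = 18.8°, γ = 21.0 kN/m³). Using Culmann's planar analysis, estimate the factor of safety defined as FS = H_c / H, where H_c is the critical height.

FS = 2.05

H_c = (4c/γ) · sinβ cosφ / [1 − cos(β − φ)]
    = (4·51.4/21.0) · sin78.2°·cos18.8° / [1 − cos59.4°]
    = 9.790 · 0.9266 / 0.4910 = 18.48 m
FS = H_c / H = 18.48 / 9.0 = 2.053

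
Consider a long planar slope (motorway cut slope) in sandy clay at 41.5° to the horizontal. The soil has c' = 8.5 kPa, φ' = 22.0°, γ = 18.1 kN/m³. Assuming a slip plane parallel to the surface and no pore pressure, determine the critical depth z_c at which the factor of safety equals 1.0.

z_c = 1.74 m

Setting FS = 1.00 in FS = [c' + γz cos²β tanφ'] / [γz sinβ cosβ] and solving for z:
z = c' / [γ cosβ (FS·sinβ − cosβ·tanφ')]
  = 8.5 / [18.1·cos41.5°·(1.00·sin41.5° − cos41.5°·tan22.0°)]
  = 8.5 / [18.1·0.7490·(1.00·0.6626 − 0.7490·0.4040)]
  = 8.5 / 4.8805 = 1.742 m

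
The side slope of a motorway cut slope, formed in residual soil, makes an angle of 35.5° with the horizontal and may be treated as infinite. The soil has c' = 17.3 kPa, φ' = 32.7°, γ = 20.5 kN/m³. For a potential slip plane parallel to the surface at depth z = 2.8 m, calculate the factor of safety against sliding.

For an infinite slope with a slip plane parallel to the surface (no pore pressure): FS = [c' + γz cos²β tanφ'] / [γz sinβ cosβ].
γz = 20.5·2.8 = 57.40 kN/m²
Numerator = 17.3 + 57.40·cos²35.5°·tan32.7° = 17.3 + 57.40·0.6628·0.6420 = 41.724 kPa
Denominator = 57.40·sin35.5°·cos35.5° = 57.40·0.5807·0.8141 = 27.136 kPa
FS = 41.724 / 27.136 = 1.538

FS = 1.54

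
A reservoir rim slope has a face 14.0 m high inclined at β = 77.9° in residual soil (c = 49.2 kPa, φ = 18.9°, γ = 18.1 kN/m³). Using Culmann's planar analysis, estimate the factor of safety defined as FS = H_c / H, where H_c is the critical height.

FS = 1.48

H_c = (4c/γ) · sinβ cosφ / [1 − cos(β − φ)]
    = (4·49.2/18.1) · sin77.9°·cos18.9° / [1 − cos59.0°]
    = 10.873 · 0.9251 / 0.4850 = 20.74 m
FS = H_c / H = 20.74 / 14.0 = 1.481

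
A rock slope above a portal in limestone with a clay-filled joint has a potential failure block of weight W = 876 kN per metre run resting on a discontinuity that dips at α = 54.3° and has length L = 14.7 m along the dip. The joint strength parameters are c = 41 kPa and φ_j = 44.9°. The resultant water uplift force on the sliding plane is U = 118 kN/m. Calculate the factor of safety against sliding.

Resolving the block weight along and normal to the plane and applying the Mohr–Coulomb strength on the joint:
N' = W cosα − U = 876·cos54.3° − 118 = 393.2 kN/m
Driving force T = W sinα = 876·sin54.3° = 711.4 kN/m
Resisting force R = c·L + N'·tanφ_j = 41·14.7 + 393.2·tan44.9° = 602.7 + 391.8 = 994.5 kN/m
FS = R / T = 994.5 / 711.4 = 1.398

FS = 1.40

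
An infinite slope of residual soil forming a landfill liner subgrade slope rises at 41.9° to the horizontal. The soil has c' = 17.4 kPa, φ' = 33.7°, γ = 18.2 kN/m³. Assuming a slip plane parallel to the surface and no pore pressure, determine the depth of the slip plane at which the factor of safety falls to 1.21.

Setting FS = 1.21 in FS = [c' + γz cos²β tanφ'] / [γz sinβ cosβ] and solving for z:
z = c' / [γ cosβ (FS·sinβ − cosβ·tanφ')]
  = 17.4 / [18.2·cos41.9°·(1.21·sin41.9° − cos41.9°·tan33.7°)]
  = 17.4 / [18.2·0.7443·(1.21·0.6678 − 0.7443·0.6669)]
  = 17.4 / 4.2222 = 4.121 m

z = 4.12 m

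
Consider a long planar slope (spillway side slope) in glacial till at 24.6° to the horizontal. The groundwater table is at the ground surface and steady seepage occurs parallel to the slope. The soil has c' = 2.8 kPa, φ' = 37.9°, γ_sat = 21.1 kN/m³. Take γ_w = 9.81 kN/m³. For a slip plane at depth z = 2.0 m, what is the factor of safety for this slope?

FS = 1.09

With seepage parallel to the slope and the water table at the surface, the effective normal stress on the slip plane uses the buoyant unit weight γ' = γ_sat − γ_w while the driving shear stress uses γ_sat:
FS = [c' + γ' z cos²β tanφ'] / [γ_sat z sinβ cosβ]
γ' = 21.1 − 9.81 = 11.29 kN/m³
Numerator = 2.8 + 11.29·2.0·cos²24.6°·tan37.9° = 2.8 + 11.29·2.0·0.8267·0.7785 = 17.332 kPa
Denominator = 21.1·2.0·sin24.6°·cos24.6° = 21.1·2.0·0.4163·0.9092 = 15.973 kPa
FS = 17.332 / 15.973 = 1.085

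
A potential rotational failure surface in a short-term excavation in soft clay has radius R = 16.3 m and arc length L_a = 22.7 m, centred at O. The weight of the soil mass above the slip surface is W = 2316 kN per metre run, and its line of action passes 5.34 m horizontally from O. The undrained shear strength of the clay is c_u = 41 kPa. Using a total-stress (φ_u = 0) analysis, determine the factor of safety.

FS = 1.23

Taking moments about the centre O, the resisting moment is provided by the undrained shear strength acting along the arc:
M_R = c_u·L_a·R = 41·22.70·16.3 = 15170.4 kN·m/m
M_D = W·d = 2316·5.34 = 12367.4 kN·m/m
FS = M_R / M_D = 15170.4 / 12367.4 = 1.227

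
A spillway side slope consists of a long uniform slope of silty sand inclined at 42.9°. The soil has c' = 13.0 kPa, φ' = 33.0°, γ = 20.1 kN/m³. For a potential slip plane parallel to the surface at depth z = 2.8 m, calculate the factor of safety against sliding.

For an infinite slope with a slip plane parallel to the surface (no pore pressure): FS = [c' + γz cos²β tanφ'] / [γz sinβ cosβ].
γz = 20.1·2.8 = 56.28 kN/m²
Numerator = 13.0 + 56.28·cos²42.9°·tan33.0° = 13.0 + 56.28·0.5366·0.6494 = 32.613 kPa
Denominator = 56.28·sin42.9°·cos42.9° = 56.28·0.6807·0.7325 = 28.064 kPa
FS = 32.613 / 28.064 = 1.162

FS = 1.16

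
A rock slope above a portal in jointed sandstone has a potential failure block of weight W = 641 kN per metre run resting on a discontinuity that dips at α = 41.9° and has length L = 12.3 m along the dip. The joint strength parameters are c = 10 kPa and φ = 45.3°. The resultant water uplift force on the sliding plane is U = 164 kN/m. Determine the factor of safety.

FS = 1.03

Resolving the block weight along and normal to the plane and applying the Mohr–Coulomb strength on the joint:
N' = W cosα − U = 641·cos41.9° − 164 = 313.1 kN/m
Driving force T = W sinα = 641·sin41.9° = 428.1 kN/m
Resisting force R = c·L + N'·tanφ = 10·12.3 + 313.1·tan45.3° = 123.0 + 316.4 = 439.4 kN/m
FS = R / T = 439.4 / 428.1 = 1.026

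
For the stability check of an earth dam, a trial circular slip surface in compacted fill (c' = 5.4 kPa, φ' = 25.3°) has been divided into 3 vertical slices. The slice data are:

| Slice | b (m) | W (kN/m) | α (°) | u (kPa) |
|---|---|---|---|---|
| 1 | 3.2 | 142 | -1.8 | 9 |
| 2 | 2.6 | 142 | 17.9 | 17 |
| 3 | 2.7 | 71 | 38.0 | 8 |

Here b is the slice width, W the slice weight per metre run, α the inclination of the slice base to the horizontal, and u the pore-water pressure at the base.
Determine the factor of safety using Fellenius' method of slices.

FS = 1.92

Ordinary method of slices: FS = Σ[c'·Δl_i + (W_i cosα_i − u_i·Δl_i)·tanφ'] / Σ W_i sinα_i, with Δl_i = b_i / cosα_i.
Slice 1: Δl = 3.2/cos(-1.8°) = 3.202 m; N'_1 = 142·cos(-1.8°) − 9·3.202 = 113.1; c'Δl = 17.29; W sinα = -4.5
Slice 2: Δl = 2.6/cos17.9° = 2.732 m; N'_2 = 142·cos17.9° − 17·2.732 = 88.7; c'Δl = 14.75; W sinα = 43.6
Slice 3: Δl = 2.7/cos38.0° = 3.426 m; N'_3 = 71·cos38.0° − 8·3.426 = 28.5; c'Δl = 18.50; W sinα = 43.7
Σc'Δl = 50.5 kN/m; ΣN' = 230.3 kN/m; ΣW sinα = 82.9 kN/m
Resisting = 50.5 + 230.3·tan25.3° = 50.5 + 108.9 = 159.4 kN/m
FS = 159.4 / 82.9 = 1.923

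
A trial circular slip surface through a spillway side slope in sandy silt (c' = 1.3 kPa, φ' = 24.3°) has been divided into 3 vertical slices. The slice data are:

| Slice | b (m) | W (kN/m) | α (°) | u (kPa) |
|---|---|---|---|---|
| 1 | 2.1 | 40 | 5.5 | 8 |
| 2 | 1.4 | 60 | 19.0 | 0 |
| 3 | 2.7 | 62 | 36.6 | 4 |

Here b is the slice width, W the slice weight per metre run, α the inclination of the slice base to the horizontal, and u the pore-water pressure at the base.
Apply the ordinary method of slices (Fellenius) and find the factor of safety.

FS = 1.02

Ordinary method of slices: FS = Σ[c'·Δl_i + (W_i cosα_i − u_i·Δl_i)·tanφ'] / Σ W_i sinα_i, with Δl_i = b_i / cosα_i.
Slice 1: Δl = 2.1/cos5.5° = 2.110 m; N'_1 = 40·cos5.5° − 8·2.110 = 22.9; c'Δl = 2.74; W sinα = 3.8
Slice 2: Δl = 1.4/cos19.0° = 1.481 m; N'_2 = 60·cos19.0° − 0·1.481 = 56.7; c'Δl = 1.92; W sinα = 19.5
Slice 3: Δl = 2.7/cos36.6° = 3.363 m; N'_3 = 62·cos36.6° − 4·3.363 = 36.3; c'Δl = 4.37; W sinα = 37.0
Σc'Δl = 9.0 kN/m; ΣN' = 116.0 kN/m; ΣW sinα = 60.3 kN/m
Resisting = 9.0 + 116.0·tan24.3° = 9.0 + 52.4 = 61.4 kN/m
FS = 61.4 / 60.3 = 1.018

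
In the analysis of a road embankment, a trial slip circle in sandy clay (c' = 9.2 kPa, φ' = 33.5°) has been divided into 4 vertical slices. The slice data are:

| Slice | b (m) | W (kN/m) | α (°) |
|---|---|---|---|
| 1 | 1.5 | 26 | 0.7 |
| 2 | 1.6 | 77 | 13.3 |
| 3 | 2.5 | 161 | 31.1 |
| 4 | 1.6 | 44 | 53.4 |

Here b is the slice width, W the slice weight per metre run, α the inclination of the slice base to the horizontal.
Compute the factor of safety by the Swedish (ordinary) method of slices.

Ordinary method of slices: FS = Σ[c'·Δl_i + (W_i cosα_i)·tanφ'] / Σ W_i sinα_i, with Δl_i = b_i / cosα_i.
Slice 1: Δl = 1.5/cos0.7° = 1.500 m; N'_1 = 26·cos0.7° = 26.0; c'Δl = 13.80; W sinα = 0.3
Slice 2: Δl = 1.6/cos13.3° = 1.644 m; N'_2 = 77·cos13.3° = 74.9; c'Δl = 15.13; W sinα = 17.7
Slice 3: Δl = 2.5/cos31.1° = 2.920 m; N'_3 = 161·cos31.1° = 137.9; c'Δl = 26.86; W sinα = 83.2
Slice 4: Δl = 1.6/cos53.4° = 2.684 m; N'_4 = 44·cos53.4° = 26.2; c'Δl = 24.69; W sinα = 35.3
Σc'Δl = 80.5 kN/m; ΣN' = 265.0 kN/m; ΣW sinα = 136.5 kN/m
Resisting = 80.5 + 265.0·tan33.5° = 80.5 + 175.4 = 255.9 kN/m
FS = 255.9 / 136.5 = 1.874

FS = 1.87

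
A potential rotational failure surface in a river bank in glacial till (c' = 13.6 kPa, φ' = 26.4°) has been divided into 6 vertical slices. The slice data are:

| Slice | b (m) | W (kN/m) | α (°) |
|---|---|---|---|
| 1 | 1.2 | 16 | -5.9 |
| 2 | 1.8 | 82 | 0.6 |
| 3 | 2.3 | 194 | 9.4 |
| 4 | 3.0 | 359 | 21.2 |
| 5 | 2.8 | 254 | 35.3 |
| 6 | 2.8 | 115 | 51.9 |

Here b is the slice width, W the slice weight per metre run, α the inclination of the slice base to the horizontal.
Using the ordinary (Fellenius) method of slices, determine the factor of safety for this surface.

Ordinary method of slices: FS = Σ[c'·Δl_i + (W_i cosα_i)·tanφ'] / Σ W_i sinα_i, with Δl_i = b_i / cosα_i.
Slice 1: Δl = 1.2/cos(-5.9°) = 1.206 m; N'_1 = 16·cos(-5.9°) = 15.9; c'Δl = 16.41; W sinα = -1.6
Slice 2: Δl = 1.8/cos0.6° = 1.800 m; N'_2 = 82·cos0.6° = 82.0; c'Δl = 24.48; W sinα = 0.9
Slice 3: Δl = 2.3/cos9.4° = 2.331 m; N'_3 = 194·cos9.4° = 191.4; c'Δl = 31.71; W sinα = 31.7
Slice 4: Δl = 3.0/cos21.2° = 3.218 m; N'_4 = 359·cos21.2° = 334.7; c'Δl = 43.76; W sinα = 129.8
Slice 5: Δl = 2.8/cos35.3° = 3.431 m; N'_5 = 254·cos35.3° = 207.3; c'Δl = 46.66; W sinα = 146.8
Slice 6: Δl = 2.8/cos51.9° = 4.538 m; N'_6 = 115·cos51.9° = 71.0; c'Δl = 61.71; W sinα = 90.5
Σc'Δl = 224.7 kN/m; ΣN' = 902.3 kN/m; ΣW sinα = 398.0 kN/m
Resisting = 224.7 + 902.3·tan26.4° = 224.7 + 447.9 = 672.6 kN/m
FS = 672.6 / 398.0 = 1.690

FS = 1.69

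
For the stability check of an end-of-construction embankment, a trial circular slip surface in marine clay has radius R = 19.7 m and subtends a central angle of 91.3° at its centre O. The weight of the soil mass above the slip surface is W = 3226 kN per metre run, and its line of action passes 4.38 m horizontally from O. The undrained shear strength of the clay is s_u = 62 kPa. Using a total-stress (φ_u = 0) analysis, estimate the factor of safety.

Taking moments about the centre O, the resisting moment is provided by the undrained shear strength acting along the arc:
Arc length L_a = R·θ = 19.7·(91.3°·π/180) = 19.7·1.5935 = 31.39 m
M_R = s_u·L_a·R = 62·31.39·19.7 = 38341.8 kN·m/m
M_D = W·d = 3226·4.38 = 14129.9 kN·m/m
FS = M_R / M_D = 38341.8 / 14129.9 = 2.714

FS = 2.71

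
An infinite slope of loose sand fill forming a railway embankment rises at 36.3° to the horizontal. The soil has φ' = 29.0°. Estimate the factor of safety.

FS = 0.75

For a dry cohesionless infinite slope the factor of safety is FS = tanφ' / tanβ.
FS = tan29.0° / tan36.3° = 0.5543 / 0.7346 = 0.755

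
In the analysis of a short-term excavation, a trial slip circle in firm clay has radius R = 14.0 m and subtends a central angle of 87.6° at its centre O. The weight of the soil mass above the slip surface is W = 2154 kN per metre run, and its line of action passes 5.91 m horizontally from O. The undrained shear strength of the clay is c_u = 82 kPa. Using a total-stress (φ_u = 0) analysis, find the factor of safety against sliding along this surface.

Taking moments about the centre O, the resisting moment is provided by the undrained shear strength acting along the arc:
Arc length L_a = R·θ = 14.0·(87.6°·π/180) = 14.0·1.5289 = 21.40 m
M_R = c_u·L_a·R = 82·21.40·14.0 = 24572.6 kN·m/m
M_D = W·d = 2154·5.91 = 12730.1 kN·m/m
FS = M_R / M_D = 24572.6 / 12730.1 = 1.930

FS = 1.93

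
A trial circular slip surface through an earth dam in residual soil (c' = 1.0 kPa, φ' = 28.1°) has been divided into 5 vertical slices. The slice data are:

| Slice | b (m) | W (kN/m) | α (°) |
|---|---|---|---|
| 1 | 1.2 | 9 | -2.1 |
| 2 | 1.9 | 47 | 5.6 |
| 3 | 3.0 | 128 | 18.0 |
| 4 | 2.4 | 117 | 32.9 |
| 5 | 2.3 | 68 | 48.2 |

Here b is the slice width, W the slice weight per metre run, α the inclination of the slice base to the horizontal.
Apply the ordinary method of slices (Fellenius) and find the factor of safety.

FS = 1.16

Ordinary method of slices: FS = Σ[c'·Δl_i + (W_i cosα_i)·tanφ'] / Σ W_i sinα_i, with Δl_i = b_i / cosα_i.
Slice 1: Δl = 1.2/cos(-2.1°) = 1.201 m; N'_1 = 9·cos(-2.1°) = 9.0; c'Δl = 1.20; W sinα = -0.3
Slice 2: Δl = 1.9/cos5.6° = 1.909 m; N'_2 = 47·cos5.6° = 46.8; c'Δl = 1.91; W sinα = 4.6
Slice 3: Δl = 3.0/cos18.0° = 3.154 m; N'_3 = 128·cos18.0° = 121.7; c'Δl = 3.15; W sinα = 39.6
Slice 4: Δl = 2.4/cos32.9° = 2.858 m; N'_4 = 117·cos32.9° = 98.2; c'Δl = 2.86; W sinα = 63.6
Slice 5: Δl = 2.3/cos48.2° = 3.451 m; N'_5 = 68·cos48.2° = 45.3; c'Δl = 3.45; W sinα = 50.7
Σc'Δl = 12.6 kN/m; ΣN' = 321.1 kN/m; ΣW sinα = 158.1 kN/m
Resisting = 12.6 + 321.1·tan28.1° = 12.6 + 171.4 = 184.0 kN/m
FS = 184.0 / 158.1 = 1.164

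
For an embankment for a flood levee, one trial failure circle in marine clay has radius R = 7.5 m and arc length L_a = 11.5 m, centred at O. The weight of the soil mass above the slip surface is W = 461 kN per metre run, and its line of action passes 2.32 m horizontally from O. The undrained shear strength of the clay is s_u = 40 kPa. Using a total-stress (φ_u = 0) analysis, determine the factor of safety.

FS = 3.23

Taking moments about the centre O, the resisting moment is provided by the undrained shear strength acting along the arc:
M_R = s_u·L_a·R = 40·11.50·7.5 = 3450.0 kN·m/m
M_D = W·d = 461·2.32 = 1069.5 kN·m/m
FS = M_R / M_D = 3450.0 / 1069.5 = 3.226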